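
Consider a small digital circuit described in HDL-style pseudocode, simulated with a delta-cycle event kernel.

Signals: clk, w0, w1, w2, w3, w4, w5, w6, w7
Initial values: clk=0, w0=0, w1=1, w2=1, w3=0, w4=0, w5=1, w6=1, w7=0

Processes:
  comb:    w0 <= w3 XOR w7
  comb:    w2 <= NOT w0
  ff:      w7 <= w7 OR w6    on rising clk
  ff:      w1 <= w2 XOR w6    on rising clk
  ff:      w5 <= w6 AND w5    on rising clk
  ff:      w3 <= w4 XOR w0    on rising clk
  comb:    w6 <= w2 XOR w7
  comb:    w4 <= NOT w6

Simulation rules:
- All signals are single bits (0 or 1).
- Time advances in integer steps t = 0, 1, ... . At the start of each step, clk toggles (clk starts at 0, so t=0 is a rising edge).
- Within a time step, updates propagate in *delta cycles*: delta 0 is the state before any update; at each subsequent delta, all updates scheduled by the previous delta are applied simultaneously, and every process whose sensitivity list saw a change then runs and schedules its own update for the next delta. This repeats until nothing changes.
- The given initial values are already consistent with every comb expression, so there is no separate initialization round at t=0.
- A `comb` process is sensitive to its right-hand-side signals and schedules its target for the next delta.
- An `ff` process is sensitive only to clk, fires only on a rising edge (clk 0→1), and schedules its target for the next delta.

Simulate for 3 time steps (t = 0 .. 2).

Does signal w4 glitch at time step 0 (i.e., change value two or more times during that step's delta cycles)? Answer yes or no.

t=0 Δ0: w6=1 w0=0 w2=1 w7=0 w3=0 w4=0 clk=0 w1=1 w5=1
  Δ1: clk:0→1
  Δ2: w7:0→1, w1:1→0
  Δ3: w6:1→0, w0:0→1
  Δ4: w2:1→0, w4:0→1
  Δ5: w6:0→1
  Δ6: w4:1→0
  (6Δ to stable)
t=1 Δ0: w6=1 w0=1 w2=0 w7=1 w3=0 w4=0 clk=1 w1=0 w5=1
  Δ1: clk:1→0
  (1Δ to stable)
t=2 Δ0: w6=1 w0=1 w2=0 w7=1 w3=0 w4=0 clk=0 w1=0 w5=1
  Δ1: clk:0→1
  Δ2: w3:0→1, w1:0→1
  Δ3: w0:1→0
  Δ4: w2:0→1
  Δ5: w6:1→0
  Δ6: w4:0→1
  (6Δ to stable)

yes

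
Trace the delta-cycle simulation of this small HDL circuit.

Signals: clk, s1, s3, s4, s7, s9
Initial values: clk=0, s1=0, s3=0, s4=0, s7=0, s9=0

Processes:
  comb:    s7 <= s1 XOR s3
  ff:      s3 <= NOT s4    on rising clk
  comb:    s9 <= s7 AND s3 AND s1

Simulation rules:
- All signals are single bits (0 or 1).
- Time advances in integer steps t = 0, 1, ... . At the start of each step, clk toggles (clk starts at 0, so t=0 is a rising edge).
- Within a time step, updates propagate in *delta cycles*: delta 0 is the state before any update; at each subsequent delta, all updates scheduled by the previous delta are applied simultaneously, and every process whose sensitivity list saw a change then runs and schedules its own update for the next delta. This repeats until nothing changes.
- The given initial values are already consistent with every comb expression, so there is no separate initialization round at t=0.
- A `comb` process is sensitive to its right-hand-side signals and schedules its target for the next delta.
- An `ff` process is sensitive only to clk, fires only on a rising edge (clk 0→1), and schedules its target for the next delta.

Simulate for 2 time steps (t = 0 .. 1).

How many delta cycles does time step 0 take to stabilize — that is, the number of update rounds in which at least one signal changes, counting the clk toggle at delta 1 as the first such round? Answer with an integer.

t=0 Δ0: clk=0 s4=0 s9=0 s7=0 s1=0 s3=0
  Δ1: clk:0→1
  Δ2: s3:0→1
  Δ3: s7:0→1
  (3Δ to stable)
t=1 Δ0: clk=1 s4=0 s9=0 s7=1 s1=0 s3=1
  Δ1: clk:1→0
  (1Δ to stable)

3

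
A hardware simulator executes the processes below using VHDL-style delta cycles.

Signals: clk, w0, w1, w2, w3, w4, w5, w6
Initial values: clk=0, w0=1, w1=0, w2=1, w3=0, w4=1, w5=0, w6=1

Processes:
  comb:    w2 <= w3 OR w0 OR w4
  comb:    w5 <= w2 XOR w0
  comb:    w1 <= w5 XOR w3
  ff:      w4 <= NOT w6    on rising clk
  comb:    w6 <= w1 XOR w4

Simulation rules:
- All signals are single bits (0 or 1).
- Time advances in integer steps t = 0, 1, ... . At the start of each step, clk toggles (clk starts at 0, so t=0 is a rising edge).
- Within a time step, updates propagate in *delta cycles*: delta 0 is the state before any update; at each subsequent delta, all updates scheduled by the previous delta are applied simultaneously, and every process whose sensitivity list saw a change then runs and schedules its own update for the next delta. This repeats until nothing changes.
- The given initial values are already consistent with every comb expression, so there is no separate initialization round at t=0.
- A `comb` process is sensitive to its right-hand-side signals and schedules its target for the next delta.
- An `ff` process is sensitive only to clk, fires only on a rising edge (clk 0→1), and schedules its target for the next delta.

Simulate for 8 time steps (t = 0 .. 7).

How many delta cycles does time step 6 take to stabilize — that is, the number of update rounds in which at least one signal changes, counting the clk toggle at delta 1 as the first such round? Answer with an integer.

t0.Δ0 w4=1 clk=0 w6=1 w0=1 w3=0 w1=0 w5=0 w2=1
t0.Δ1 w4=1 clk=1 w6=1 w0=1 w3=0 w1=0 w5=0 w2=1
t0.Δ2 w4=0 clk=1 w6=1 w0=1 w3=0 w1=0 w5=0 w2=1
t0.Δ3 w4=0 clk=1 w6=0 w0=1 w3=0 w1=0 w5=0 w2=1
t1.Δ0 w4=0 clk=1 w6=0 w0=1 w3=0 w1=0 w5=0 w2=1
t1.Δ1 w4=0 clk=0 w6=0 w0=1 w3=0 w1=0 w5=0 w2=1
t2.Δ0 w4=0 clk=0 w6=0 w0=1 w3=0 w1=0 w5=0 w2=1
t2.Δ1 w4=0 clk=1 w6=0 w0=1 w3=0 w1=0 w5=0 w2=1
t2.Δ2 w4=1 clk=1 w6=0 w0=1 w3=0 w1=0 w5=0 w2=1
t2.Δ3 w4=1 clk=1 w6=1 w0=1 w3=0 w1=0 w5=0 w2=1
t3.Δ0 w4=1 clk=1 w6=1 w0=1 w3=0 w1=0 w5=0 w2=1
t3.Δ1 w4=1 clk=0 w6=1 w0=1 w3=0 w1=0 w5=0 w2=1
t4.Δ0 w4=1 clk=0 w6=1 w0=1 w3=0 w1=0 w5=0 w2=1
t4.Δ1 w4=1 clk=1 w6=1 w0=1 w3=0 w1=0 w5=0 w2=1
t4.Δ2 w4=0 clk=1 w6=1 w0=1 w3=0 w1=0 w5=0 w2=1
t4.Δ3 w4=0 clk=1 w6=0 w0=1 w3=0 w1=0 w5=0 w2=1
t5.Δ0 w4=0 clk=1 w6=0 w0=1 w3=0 w1=0 w5=0 w2=1
t5.Δ1 w4=0 clk=0 w6=0 w0=1 w3=0 w1=0 w5=0 w2=1
t6.Δ0 w4=0 clk=0 w6=0 w0=1 w3=0 w1=0 w5=0 w2=1
t6.Δ1 w4=0 clk=1 w6=0 w0=1 w3=0 w1=0 w5=0 w2=1
t6.Δ2 w4=1 clk=1 w6=0 w0=1 w3=0 w1=0 w5=0 w2=1
t6.Δ3 w4=1 clk=1 w6=1 w0=1 w3=0 w1=0 w5=0 w2=1
t7.Δ0 w4=1 clk=1 w6=1 w0=1 w3=0 w1=0 w5=0 w2=1
t7.Δ1 w4=1 clk=0 w6=1 w0=1 w3=0 w1=0 w5=0 w2=1

3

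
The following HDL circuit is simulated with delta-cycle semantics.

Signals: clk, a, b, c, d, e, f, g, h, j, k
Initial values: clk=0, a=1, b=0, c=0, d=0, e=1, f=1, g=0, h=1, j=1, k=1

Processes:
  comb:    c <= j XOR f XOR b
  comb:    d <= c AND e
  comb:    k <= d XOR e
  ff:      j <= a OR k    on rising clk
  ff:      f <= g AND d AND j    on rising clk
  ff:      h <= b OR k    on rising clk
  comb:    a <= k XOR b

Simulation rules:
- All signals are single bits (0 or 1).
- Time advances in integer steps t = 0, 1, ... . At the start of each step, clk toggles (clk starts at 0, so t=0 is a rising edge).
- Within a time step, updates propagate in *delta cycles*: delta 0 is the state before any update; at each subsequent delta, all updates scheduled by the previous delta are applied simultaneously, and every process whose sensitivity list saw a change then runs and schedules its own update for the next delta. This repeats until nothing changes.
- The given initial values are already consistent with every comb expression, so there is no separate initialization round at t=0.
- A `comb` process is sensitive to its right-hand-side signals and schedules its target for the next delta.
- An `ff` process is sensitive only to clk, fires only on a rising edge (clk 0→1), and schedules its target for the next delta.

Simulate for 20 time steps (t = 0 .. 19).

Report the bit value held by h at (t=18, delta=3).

0

t=0 Δ0: c=0 a=1 h=1 k=1 d=0 g=0 clk=0 f=1 j=1 e=1 b=0
  Δ1: clk:0→1
  Δ2: f:1→0
  Δ3: c:0→1
  Δ4: d:0→1
  Δ5: k:1→0
  Δ6: a:1→0
  (6Δ to stable)
t=1 Δ0: c=1 a=0 h=1 k=0 d=1 g=0 clk=1 f=0 j=1 e=1 b=0
  Δ1: clk:1→0
  (1Δ to stable)
t=2 Δ0: c=1 a=0 h=1 k=0 d=1 g=0 clk=0 f=0 j=1 e=1 b=0
  Δ1: clk:0→1
  Δ2: h:1→0, j:1→0
  Δ3: c:1→0
  Δ4: d:1→0
  Δ5: k:0→1
  Δ6: a:0→1
  (6Δ to stable)
t=3 Δ0: c=0 a=1 h=0 k=1 d=0 g=0 clk=1 f=0 j=0 e=1 b=0
  Δ1: clk:1→0
  (1Δ to stable)
t=4 Δ0: c=0 a=1 h=0 k=1 d=0 g=0 clk=0 f=0 j=0 e=1 b=0
  Δ1: clk:0→1
  Δ2: h:0→1, j:0→1
  Δ3: c:0→1
  Δ4: d:0→1
  Δ5: k:1→0
  Δ6: a:1→0
  (6Δ to stable)
t=5 Δ0: c=1 a=0 h=1 k=0 d=1 g=0 clk=1 f=0 j=1 e=1 b=0
  Δ1: clk:1→0
  (1Δ to stable)
t=6 Δ0: c=1 a=0 h=1 k=0 d=1 g=0 clk=0 f=0 j=1 e=1 b=0
  Δ1: clk:0→1
  Δ2: h:1→0, j:1→0
  Δ3: c:1→0
  Δ4: d:1→0
  Δ5: k:0→1
  Δ6: a:0→1
  (6Δ to stable)
t=7 Δ0: c=0 a=1 h=0 k=1 d=0 g=0 clk=1 f=0 j=0 e=1 b=0
  Δ1: clk:1→0
  (1Δ to stable)
t=8 Δ0: c=0 a=1 h=0 k=1 d=0 g=0 clk=0 f=0 j=0 e=1 b=0
  Δ1: clk:0→1
  Δ2: h:0→1, j:0→1
  Δ3: c:0→1
  Δ4: d:0→1
  Δ5: k:1→0
  Δ6: a:1→0
  (6Δ to stable)
t=9 Δ0: c=1 a=0 h=1 k=0 d=1 g=0 clk=1 f=0 j=1 e=1 b=0
  Δ1: clk:1→0
  (1Δ to stable)
t=10 Δ0: c=1 a=0 h=1 k=0 d=1 g=0 clk=0 f=0 j=1 e=1 b=0
  Δ1: clk:0→1
  Δ2: h:1→0, j:1→0
  Δ3: c:1→0
  Δ4: d:1→0
  Δ5: k:0→1
  Δ6: a:0→1
  (6Δ to stable)
t=11 Δ0: c=0 a=1 h=0 k=1 d=0 g=0 clk=1 f=0 j=0 e=1 b=0
  Δ1: clk:1→0
  (1Δ to stable)
t=12 Δ0: c=0 a=1 h=0 k=1 d=0 g=0 clk=0 f=0 j=0 e=1 b=0
  Δ1: clk:0→1
  Δ2: h:0→1, j:0→1
  Δ3: c:0→1
  Δ4: d:0→1
  Δ5: k:1→0
  Δ6: a:1→0
  (6Δ to stable)
t=13 Δ0: c=1 a=0 h=1 k=0 d=1 g=0 clk=1 f=0 j=1 e=1 b=0
  Δ1: clk:1→0
  (1Δ to stable)
t=14 Δ0: c=1 a=0 h=1 k=0 d=1 g=0 clk=0 f=0 j=1 e=1 b=0
  Δ1: clk:0→1
  Δ2: h:1→0, j:1→0
  Δ3: c:1→0
  Δ4: d:1→0
  Δ5: k:0→1
  Δ6: a:0→1
  (6Δ to stable)
t=15 Δ0: c=0 a=1 h=0 k=1 d=0 g=0 clk=1 f=0 j=0 e=1 b=0
  Δ1: clk:1→0
  (1Δ to stable)
t=16 Δ0: c=0 a=1 h=0 k=1 d=0 g=0 clk=0 f=0 j=0 e=1 b=0
  Δ1: clk:0→1
  Δ2: h:0→1, j:0→1
  Δ3: c:0→1
  Δ4: d:0→1
  Δ5: k:1→0
  Δ6: a:1→0
  (6Δ to stable)
t=17 Δ0: c=1 a=0 h=1 k=0 d=1 g=0 clk=1 f=0 j=1 e=1 b=0
  Δ1: clk:1→0
  (1Δ to stable)
t=18 Δ0: c=1 a=0 h=1 k=0 d=1 g=0 clk=0 f=0 j=1 e=1 b=0
  Δ1: clk:0→1
  Δ2: h:1→0, j:1→0
  Δ3: c:1→0
  Δ4: d:1→0
  Δ5: k:0→1
  Δ6: a:0→1
  (6Δ to stable)
t=19 Δ0: c=0 a=1 h=0 k=1 d=0 g=0 clk=1 f=0 j=0 e=1 b=0
  Δ1: clk:1→0
  (1Δ to stable)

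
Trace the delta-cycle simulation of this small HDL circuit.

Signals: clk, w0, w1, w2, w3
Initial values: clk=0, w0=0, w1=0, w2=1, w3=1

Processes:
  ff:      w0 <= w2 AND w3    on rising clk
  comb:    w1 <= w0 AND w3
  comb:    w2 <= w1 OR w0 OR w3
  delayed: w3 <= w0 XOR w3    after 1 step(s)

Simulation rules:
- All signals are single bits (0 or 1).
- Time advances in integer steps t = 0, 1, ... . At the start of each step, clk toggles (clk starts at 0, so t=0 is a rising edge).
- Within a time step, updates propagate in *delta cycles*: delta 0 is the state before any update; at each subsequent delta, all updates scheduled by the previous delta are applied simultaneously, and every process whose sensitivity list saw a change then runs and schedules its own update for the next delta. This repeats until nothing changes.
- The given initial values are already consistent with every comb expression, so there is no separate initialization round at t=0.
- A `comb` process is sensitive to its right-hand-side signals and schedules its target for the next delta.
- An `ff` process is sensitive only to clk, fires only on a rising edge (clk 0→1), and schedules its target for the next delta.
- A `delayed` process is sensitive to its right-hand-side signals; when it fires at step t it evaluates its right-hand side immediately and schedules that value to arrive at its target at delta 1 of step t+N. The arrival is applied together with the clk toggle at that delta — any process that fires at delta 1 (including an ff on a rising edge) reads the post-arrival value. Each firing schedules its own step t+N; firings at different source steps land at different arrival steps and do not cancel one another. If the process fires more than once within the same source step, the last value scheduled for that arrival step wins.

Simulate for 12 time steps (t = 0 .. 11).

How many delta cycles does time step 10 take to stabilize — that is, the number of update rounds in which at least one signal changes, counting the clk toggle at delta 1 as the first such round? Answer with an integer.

t0.Δ0 w2=1 w0=0 w3=1 w1=0 clk=0
t0.Δ1 w2=1 w0=0 w3=1 w1=0 clk=1
t0.Δ2 w2=1 w0=1 w3=1 w1=0 clk=1
t0.Δ3 w2=1 w0=1 w3=1 w1=1 clk=1
t1.Δ0 w2=1 w0=1 w3=1 w1=1 clk=1
t1.Δ1 w2=1 w0=1 w3=0 w1=1 clk=0
t1.Δ2 w2=1 w0=1 w3=0 w1=0 clk=0
t2.Δ0 w2=1 w0=1 w3=0 w1=0 clk=0
t2.Δ1 w2=1 w0=1 w3=1 w1=0 clk=1
t2.Δ2 w2=1 w0=1 w3=1 w1=1 clk=1
t3.Δ0 w2=1 w0=1 w3=1 w1=1 clk=1
t3.Δ1 w2=1 w0=1 w3=0 w1=1 clk=0
t3.Δ2 w2=1 w0=1 w3=0 w1=0 clk=0
t4.Δ0 w2=1 w0=1 w3=0 w1=0 clk=0
t4.Δ1 w2=1 w0=1 w3=1 w1=0 clk=1
t4.Δ2 w2=1 w0=1 w3=1 w1=1 clk=1
t5.Δ0 w2=1 w0=1 w3=1 w1=1 clk=1
t5.Δ1 w2=1 w0=1 w3=0 w1=1 clk=0
t5.Δ2 w2=1 w0=1 w3=0 w1=0 clk=0
t6.Δ0 w2=1 w0=1 w3=0 w1=0 clk=0
t6.Δ1 w2=1 w0=1 w3=1 w1=0 clk=1
t6.Δ2 w2=1 w0=1 w3=1 w1=1 clk=1
t7.Δ0 w2=1 w0=1 w3=1 w1=1 clk=1
t7.Δ1 w2=1 w0=1 w3=0 w1=1 clk=0
t7.Δ2 w2=1 w0=1 w3=0 w1=0 clk=0
t8.Δ0 w2=1 w0=1 w3=0 w1=0 clk=0
t8.Δ1 w2=1 w0=1 w3=1 w1=0 clk=1
t8.Δ2 w2=1 w0=1 w3=1 w1=1 clk=1
t9.Δ0 w2=1 w0=1 w3=1 w1=1 clk=1
t9.Δ1 w2=1 w0=1 w3=0 w1=1 clk=0
t9.Δ2 w2=1 w0=1 w3=0 w1=0 clk=0
t10.Δ0 w2=1 w0=1 w3=0 w1=0 clk=0
t10.Δ1 w2=1 w0=1 w3=1 w1=0 clk=1
t10.Δ2 w2=1 w0=1 w3=1 w1=1 clk=1
t11.Δ0 w2=1 w0=1 w3=1 w1=1 clk=1
t11.Δ1 w2=1 w0=1 w3=0 w1=1 clk=0
t11.Δ2 w2=1 w0=1 w3=0 w1=0 clk=0

2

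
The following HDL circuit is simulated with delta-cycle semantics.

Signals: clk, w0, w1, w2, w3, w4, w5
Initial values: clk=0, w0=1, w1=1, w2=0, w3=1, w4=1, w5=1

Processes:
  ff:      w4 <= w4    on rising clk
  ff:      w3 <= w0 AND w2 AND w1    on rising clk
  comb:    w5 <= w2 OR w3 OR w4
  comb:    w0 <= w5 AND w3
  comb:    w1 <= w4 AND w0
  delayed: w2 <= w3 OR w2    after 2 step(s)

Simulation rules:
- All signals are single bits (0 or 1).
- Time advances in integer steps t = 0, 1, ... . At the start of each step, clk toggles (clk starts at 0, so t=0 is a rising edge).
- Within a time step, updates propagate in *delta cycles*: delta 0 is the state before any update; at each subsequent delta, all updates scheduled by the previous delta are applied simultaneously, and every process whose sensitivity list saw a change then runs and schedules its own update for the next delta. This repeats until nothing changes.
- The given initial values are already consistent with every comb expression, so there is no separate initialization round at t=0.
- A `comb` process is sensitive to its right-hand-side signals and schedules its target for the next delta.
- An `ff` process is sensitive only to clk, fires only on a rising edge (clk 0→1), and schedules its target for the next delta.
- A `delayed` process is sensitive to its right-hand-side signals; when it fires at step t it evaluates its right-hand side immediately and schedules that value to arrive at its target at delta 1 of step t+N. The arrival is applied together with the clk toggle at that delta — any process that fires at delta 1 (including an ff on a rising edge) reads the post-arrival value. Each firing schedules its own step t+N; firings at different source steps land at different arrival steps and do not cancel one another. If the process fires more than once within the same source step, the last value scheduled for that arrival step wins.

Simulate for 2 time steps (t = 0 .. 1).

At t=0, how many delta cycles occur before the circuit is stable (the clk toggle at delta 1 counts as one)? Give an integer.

t=0 Δ0: clk=0 w0=1 w4=1 w2=0 w3=1 w1=1 w5=1
  Δ1: clk:0→1
  Δ2: w3:1→0
  Δ3: w0:1→0
  Δ4: w1:1→0
  (4Δ to stable)
t=1 Δ0: clk=1 w0=0 w4=1 w2=0 w3=0 w1=0 w5=1
  Δ1: clk:1→0
  (1Δ to stable)

4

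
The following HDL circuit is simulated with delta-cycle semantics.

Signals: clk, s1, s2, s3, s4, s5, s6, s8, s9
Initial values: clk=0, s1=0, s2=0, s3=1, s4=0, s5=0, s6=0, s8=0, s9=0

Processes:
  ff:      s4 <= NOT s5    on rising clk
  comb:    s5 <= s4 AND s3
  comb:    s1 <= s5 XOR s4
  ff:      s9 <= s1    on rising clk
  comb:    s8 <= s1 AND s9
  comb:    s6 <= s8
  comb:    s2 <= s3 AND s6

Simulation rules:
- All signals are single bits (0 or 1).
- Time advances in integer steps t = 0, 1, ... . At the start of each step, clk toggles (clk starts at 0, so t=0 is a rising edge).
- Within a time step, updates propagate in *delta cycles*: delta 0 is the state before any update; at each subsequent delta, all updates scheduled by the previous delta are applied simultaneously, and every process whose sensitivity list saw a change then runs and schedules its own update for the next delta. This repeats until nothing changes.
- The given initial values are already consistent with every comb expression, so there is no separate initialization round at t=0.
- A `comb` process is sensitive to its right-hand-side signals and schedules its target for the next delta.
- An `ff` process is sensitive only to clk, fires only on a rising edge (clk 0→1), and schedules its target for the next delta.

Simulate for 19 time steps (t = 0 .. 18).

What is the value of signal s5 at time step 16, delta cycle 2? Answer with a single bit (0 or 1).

0

t=0 Δ0: s6=0 clk=0 s9=0 s2=0 s3=1 s5=0 s1=0 s8=0 s4=0
  Δ1: clk:0→1
  Δ2: s4:0→1
  Δ3: s5:0→1, s1:0→1
  Δ4: s1:1→0
  (4Δ to stable)
t=1 Δ0: s6=0 clk=1 s9=0 s2=0 s3=1 s5=1 s1=0 s8=0 s4=1
  Δ1: clk:1→0
  (1Δ to stable)
t=2 Δ0: s6=0 clk=0 s9=0 s2=0 s3=1 s5=1 s1=0 s8=0 s4=1
  Δ1: clk:0→1
  Δ2: s4:1→0
  Δ3: s5:1→0, s1:0→1
  Δ4: s1:1→0
  (4Δ to stable)
t=3 Δ0: s6=0 clk=1 s9=0 s2=0 s3=1 s5=0 s1=0 s8=0 s4=0
  Δ1: clk:1→0
  (1Δ to stable)
t=4 Δ0: s6=0 clk=0 s9=0 s2=0 s3=1 s5=0 s1=0 s8=0 s4=0
  Δ1: clk:0→1
  Δ2: s4:0→1
  Δ3: s5:0→1, s1:0→1
  Δ4: s1:1→0
  (4Δ to stable)
t=5 Δ0: s6=0 clk=1 s9=0 s2=0 s3=1 s5=1 s1=0 s8=0 s4=1
  Δ1: clk:1→0
  (1Δ to stable)
t=6 Δ0: s6=0 clk=0 s9=0 s2=0 s3=1 s5=1 s1=0 s8=0 s4=1
  Δ1: clk:0→1
  Δ2: s4:1→0
  Δ3: s5:1→0, s1:0→1
  Δ4: s1:1→0
  (4Δ to stable)
t=7 Δ0: s6=0 clk=1 s9=0 s2=0 s3=1 s5=0 s1=0 s8=0 s4=0
  Δ1: clk:1→0
  (1Δ to stable)
t=8 Δ0: s6=0 clk=0 s9=0 s2=0 s3=1 s5=0 s1=0 s8=0 s4=0
  Δ1: clk:0→1
  Δ2: s4:0→1
  Δ3: s5:0→1, s1:0→1
  Δ4: s1:1→0
  (4Δ to stable)
t=9 Δ0: s6=0 clk=1 s9=0 s2=0 s3=1 s5=1 s1=0 s8=0 s4=1
  Δ1: clk:1→0
  (1Δ to stable)
t=10 Δ0: s6=0 clk=0 s9=0 s2=0 s3=1 s5=1 s1=0 s8=0 s4=1
  Δ1: clk:0→1
  Δ2: s4:1→0
  Δ3: s5:1→0, s1:0→1
  Δ4: s1:1→0
  (4Δ to stable)
t=11 Δ0: s6=0 clk=1 s9=0 s2=0 s3=1 s5=0 s1=0 s8=0 s4=0
  Δ1: clk:1→0
  (1Δ to stable)
t=12 Δ0: s6=0 clk=0 s9=0 s2=0 s3=1 s5=0 s1=0 s8=0 s4=0
  Δ1: clk:0→1
  Δ2: s4:0→1
  Δ3: s5:0→1, s1:0→1
  Δ4: s1:1→0
  (4Δ to stable)
t=13 Δ0: s6=0 clk=1 s9=0 s2=0 s3=1 s5=1 s1=0 s8=0 s4=1
  Δ1: clk:1→0
  (1Δ to stable)
t=14 Δ0: s6=0 clk=0 s9=0 s2=0 s3=1 s5=1 s1=0 s8=0 s4=1
  Δ1: clk:0→1
  Δ2: s4:1→0
  Δ3: s5:1→0, s1:0→1
  Δ4: s1:1→0
  (4Δ to stable)
t=15 Δ0: s6=0 clk=1 s9=0 s2=0 s3=1 s5=0 s1=0 s8=0 s4=0
  Δ1: clk:1→0
  (1Δ to stable)
t=16 Δ0: s6=0 clk=0 s9=0 s2=0 s3=1 s5=0 s1=0 s8=0 s4=0
  Δ1: clk:0→1
  Δ2: s4:0→1
  Δ3: s5:0→1, s1:0→1
  Δ4: s1:1→0
  (4Δ to stable)
t=17 Δ0: s6=0 clk=1 s9=0 s2=0 s3=1 s5=1 s1=0 s8=0 s4=1
  Δ1: clk:1→0
  (1Δ to stable)
t=18 Δ0: s6=0 clk=0 s9=0 s2=0 s3=1 s5=1 s1=0 s8=0 s4=1
  Δ1: clk:0→1
  Δ2: s4:1→0
  Δ3: s5:1→0, s1:0→1
  Δ4: s1:1→0
  (4Δ to stable)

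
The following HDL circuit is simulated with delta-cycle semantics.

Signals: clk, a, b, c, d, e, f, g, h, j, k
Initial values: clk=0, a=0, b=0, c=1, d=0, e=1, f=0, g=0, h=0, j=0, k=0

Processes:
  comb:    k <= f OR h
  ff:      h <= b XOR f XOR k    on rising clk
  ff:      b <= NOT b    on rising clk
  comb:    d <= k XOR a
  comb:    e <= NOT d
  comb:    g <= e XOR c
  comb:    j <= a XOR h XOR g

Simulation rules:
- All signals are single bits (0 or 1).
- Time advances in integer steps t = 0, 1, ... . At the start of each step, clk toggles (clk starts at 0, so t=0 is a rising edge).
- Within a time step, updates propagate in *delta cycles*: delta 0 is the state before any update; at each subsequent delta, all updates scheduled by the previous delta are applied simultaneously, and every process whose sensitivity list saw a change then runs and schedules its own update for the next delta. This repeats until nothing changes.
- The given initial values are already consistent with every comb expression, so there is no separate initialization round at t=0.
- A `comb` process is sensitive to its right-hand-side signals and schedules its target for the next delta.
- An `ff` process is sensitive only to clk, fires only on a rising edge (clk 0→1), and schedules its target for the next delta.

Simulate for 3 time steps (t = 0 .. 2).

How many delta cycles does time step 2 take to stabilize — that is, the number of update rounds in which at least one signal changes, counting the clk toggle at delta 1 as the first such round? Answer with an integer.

7

t=0 Δ0: b=0 e=1 c=1 f=0 clk=0 d=0 g=0 j=0 h=0 k=0 a=0
  Δ1: clk:0→1
  Δ2: b:0→1
  (2Δ to stable)
t=1 Δ0: b=1 e=1 c=1 f=0 clk=1 d=0 g=0 j=0 h=0 k=0 a=0
  Δ1: clk:1→0
  (1Δ to stable)
t=2 Δ0: b=1 e=1 c=1 f=0 clk=0 d=0 g=0 j=0 h=0 k=0 a=0
  Δ1: clk:0→1
  Δ2: b:1→0, h:0→1
  Δ3: j:0→1, k:0→1
  Δ4: d:0→1
  Δ5: e:1→0
  Δ6: g:0→1
  Δ7: j:1→0
  (7Δ to stable)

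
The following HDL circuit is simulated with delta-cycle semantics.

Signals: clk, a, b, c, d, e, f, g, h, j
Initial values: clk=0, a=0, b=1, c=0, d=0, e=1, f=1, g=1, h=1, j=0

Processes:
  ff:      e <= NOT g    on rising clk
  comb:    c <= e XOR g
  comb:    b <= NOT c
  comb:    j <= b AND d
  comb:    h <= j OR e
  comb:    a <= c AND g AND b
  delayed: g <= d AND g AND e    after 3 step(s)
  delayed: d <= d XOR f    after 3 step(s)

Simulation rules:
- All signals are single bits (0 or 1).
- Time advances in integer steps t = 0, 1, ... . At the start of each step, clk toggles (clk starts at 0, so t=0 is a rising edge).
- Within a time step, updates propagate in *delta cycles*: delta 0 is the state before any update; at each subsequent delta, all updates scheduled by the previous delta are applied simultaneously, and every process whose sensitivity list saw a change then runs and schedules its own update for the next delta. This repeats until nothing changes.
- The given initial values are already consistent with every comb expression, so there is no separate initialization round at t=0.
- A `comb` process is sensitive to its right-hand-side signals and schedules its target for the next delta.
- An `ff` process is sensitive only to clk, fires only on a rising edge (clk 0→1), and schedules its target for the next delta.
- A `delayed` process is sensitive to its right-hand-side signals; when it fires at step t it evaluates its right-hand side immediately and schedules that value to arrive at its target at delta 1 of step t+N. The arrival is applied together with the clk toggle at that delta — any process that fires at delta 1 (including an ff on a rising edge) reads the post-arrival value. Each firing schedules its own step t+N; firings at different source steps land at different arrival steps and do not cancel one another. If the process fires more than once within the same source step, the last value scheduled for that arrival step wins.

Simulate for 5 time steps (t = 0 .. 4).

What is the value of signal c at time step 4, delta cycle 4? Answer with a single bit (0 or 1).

t=0 Δ0: b=1 clk=0 g=1 d=0 j=0 f=1 h=1 c=0 e=1 a=0
  Δ1: clk:0→1
  Δ2: e:1→0
  Δ3: h:1→0, c:0→1
  Δ4: b:1→0, a:0→1
  Δ5: a:1→0
  (5Δ to stable)
t=1 Δ0: b=0 clk=1 g=1 d=0 j=0 f=1 h=0 c=1 e=0 a=0
  Δ1: clk:1→0
  (1Δ to stable)
t=2 Δ0: b=0 clk=0 g=1 d=0 j=0 f=1 h=0 c=1 e=0 a=0
  Δ1: clk:0→1
  (1Δ to stable)
t=3 Δ0: b=0 clk=1 g=1 d=0 j=0 f=1 h=0 c=1 e=0 a=0
  Δ1: clk:1→0, g:1→0
  Δ2: c:1→0
  Δ3: b:0→1
  (3Δ to stable)
t=4 Δ0: b=1 clk=0 g=0 d=0 j=0 f=1 h=0 c=0 e=0 a=0
  Δ1: clk:0→1
  Δ2: e:0→1
  Δ3: h:0→1, c:0→1
  Δ4: b:1→0
  (4Δ to stable)

1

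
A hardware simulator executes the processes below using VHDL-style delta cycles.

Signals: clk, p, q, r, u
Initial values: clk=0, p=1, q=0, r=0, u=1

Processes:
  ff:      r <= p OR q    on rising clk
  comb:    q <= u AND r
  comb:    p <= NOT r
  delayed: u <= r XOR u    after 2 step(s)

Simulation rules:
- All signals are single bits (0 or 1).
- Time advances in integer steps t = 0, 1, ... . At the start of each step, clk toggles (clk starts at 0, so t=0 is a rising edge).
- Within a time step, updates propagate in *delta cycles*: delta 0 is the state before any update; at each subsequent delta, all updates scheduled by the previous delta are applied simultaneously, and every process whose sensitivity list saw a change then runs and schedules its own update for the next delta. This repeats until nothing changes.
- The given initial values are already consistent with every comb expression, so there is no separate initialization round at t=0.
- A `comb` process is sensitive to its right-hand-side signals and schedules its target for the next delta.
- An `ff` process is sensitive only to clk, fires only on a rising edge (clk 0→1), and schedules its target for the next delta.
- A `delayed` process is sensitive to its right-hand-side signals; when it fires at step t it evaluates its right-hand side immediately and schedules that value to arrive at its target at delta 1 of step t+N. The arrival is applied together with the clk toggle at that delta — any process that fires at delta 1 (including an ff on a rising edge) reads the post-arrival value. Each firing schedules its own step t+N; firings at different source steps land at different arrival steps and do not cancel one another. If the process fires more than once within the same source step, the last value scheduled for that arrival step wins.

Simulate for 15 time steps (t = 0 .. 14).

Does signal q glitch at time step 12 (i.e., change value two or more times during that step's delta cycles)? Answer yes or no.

[bits: u,clk,r,q,p]
t=0: Δ0=10001 Δ1=11001 Δ2=11101 Δ3=11110 | 3Δ
t=1: Δ0=11110 Δ1=10110 | 1Δ
t=2: Δ0=10110 Δ1=01110 Δ2=01100 | 2Δ
t=3: Δ0=01100 Δ1=00100 | 1Δ
t=4: Δ0=00100 Δ1=11100 Δ2=11010 Δ3=11001 | 3Δ
t=5: Δ0=11001 Δ1=10001 | 1Δ
t=6: Δ0=10001 Δ1=11001 Δ2=11101 Δ3=11110 | 3Δ
t=7: Δ0=11110 Δ1=10110 | 1Δ
t=8: Δ0=10110 Δ1=01110 Δ2=01100 | 2Δ
t=9: Δ0=01100 Δ1=00100 | 1Δ
t=10: Δ0=00100 Δ1=11100 Δ2=11010 Δ3=11001 | 3Δ
t=11: Δ0=11001 Δ1=10001 | 1Δ
t=12: Δ0=10001 Δ1=11001 Δ2=11101 Δ3=11110 | 3Δ
t=13: Δ0=11110 Δ1=10110 | 1Δ
t=14: Δ0=10110 Δ1=01110 Δ2=01100 | 2Δ

no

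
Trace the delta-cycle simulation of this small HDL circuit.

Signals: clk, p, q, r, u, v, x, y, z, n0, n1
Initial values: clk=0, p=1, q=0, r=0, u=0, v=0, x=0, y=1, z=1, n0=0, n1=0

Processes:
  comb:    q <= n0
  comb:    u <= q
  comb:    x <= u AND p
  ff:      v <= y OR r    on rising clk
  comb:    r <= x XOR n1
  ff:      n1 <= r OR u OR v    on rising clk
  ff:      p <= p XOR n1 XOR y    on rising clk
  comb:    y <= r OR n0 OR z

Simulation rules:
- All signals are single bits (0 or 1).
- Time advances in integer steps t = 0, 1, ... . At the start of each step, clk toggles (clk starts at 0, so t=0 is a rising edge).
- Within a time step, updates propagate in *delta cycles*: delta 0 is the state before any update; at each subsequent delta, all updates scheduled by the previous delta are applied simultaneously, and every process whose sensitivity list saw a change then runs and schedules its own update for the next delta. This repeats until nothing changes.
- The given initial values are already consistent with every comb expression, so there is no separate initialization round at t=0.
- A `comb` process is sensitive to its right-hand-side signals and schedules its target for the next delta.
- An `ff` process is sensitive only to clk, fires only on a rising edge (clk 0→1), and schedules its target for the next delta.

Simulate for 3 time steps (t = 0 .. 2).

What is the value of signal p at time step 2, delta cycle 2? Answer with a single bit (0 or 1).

1

t=0 Δ0: clk=0 n1=0 y=1 n0=0 r=0 p=1 u=0 z=1 v=0 x=0 q=0
  Δ1: clk:0→1
  Δ2: p:1→0, v:0→1
  (2Δ to stable)
t=1 Δ0: clk=1 n1=0 y=1 n0=0 r=0 p=0 u=0 z=1 v=1 x=0 q=0
  Δ1: clk:1→0
  (1Δ to stable)
t=2 Δ0: clk=0 n1=0 y=1 n0=0 r=0 p=0 u=0 z=1 v=1 x=0 q=0
  Δ1: clk:0→1
  Δ2: n1:0→1, p:0→1
  Δ3: r:0→1
  (3Δ to stable)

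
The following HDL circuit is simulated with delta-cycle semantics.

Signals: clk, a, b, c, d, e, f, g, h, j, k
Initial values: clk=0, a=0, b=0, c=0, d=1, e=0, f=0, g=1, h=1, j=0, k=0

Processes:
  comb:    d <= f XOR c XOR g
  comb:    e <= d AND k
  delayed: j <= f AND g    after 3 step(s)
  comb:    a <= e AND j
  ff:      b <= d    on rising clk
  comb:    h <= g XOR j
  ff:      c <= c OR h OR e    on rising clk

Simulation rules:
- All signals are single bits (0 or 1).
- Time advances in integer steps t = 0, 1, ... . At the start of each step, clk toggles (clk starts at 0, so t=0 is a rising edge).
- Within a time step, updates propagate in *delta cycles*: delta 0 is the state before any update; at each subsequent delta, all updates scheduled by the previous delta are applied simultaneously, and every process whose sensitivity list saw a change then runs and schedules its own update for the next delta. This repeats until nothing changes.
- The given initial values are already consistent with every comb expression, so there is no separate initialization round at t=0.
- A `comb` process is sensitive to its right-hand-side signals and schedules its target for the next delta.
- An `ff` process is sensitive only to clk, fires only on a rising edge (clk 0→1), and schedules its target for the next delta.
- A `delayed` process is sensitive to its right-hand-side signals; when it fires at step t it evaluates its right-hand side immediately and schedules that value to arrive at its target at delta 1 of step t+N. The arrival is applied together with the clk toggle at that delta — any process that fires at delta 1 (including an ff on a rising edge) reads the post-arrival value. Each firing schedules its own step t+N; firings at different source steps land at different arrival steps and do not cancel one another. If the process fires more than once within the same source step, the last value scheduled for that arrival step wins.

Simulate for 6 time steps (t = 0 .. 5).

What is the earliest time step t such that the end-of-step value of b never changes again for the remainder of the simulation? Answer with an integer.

t=0 Δ0: h=1 k=0 j=0 e=0 clk=0 c=0 a=0 d=1 b=0 f=0 g=1
  Δ1: clk:0→1
  Δ2: c:0→1, b:0→1
  Δ3: d:1→0
  (3Δ to stable)
t=1 Δ0: h=1 k=0 j=0 e=0 clk=1 c=1 a=0 d=0 b=1 f=0 g=1
  Δ1: clk:1→0
  (1Δ to stable)
t=2 Δ0: h=1 k=0 j=0 e=0 clk=0 c=1 a=0 d=0 b=1 f=0 g=1
  Δ1: clk:0→1
  Δ2: b:1→0
  (2Δ to stable)
t=3 Δ0: h=1 k=0 j=0 e=0 clk=1 c=1 a=0 d=0 b=0 f=0 g=1
  Δ1: clk:1→0
  (1Δ to stable)
t=4 Δ0: h=1 k=0 j=0 e=0 clk=0 c=1 a=0 d=0 b=0 f=0 g=1
  Δ1: clk:0→1
  (1Δ to stable)
t=5 Δ0: h=1 k=0 j=0 e=0 clk=1 c=1 a=0 d=0 b=0 f=0 g=1
  Δ1: clk:1→0
  (1Δ to stable)

2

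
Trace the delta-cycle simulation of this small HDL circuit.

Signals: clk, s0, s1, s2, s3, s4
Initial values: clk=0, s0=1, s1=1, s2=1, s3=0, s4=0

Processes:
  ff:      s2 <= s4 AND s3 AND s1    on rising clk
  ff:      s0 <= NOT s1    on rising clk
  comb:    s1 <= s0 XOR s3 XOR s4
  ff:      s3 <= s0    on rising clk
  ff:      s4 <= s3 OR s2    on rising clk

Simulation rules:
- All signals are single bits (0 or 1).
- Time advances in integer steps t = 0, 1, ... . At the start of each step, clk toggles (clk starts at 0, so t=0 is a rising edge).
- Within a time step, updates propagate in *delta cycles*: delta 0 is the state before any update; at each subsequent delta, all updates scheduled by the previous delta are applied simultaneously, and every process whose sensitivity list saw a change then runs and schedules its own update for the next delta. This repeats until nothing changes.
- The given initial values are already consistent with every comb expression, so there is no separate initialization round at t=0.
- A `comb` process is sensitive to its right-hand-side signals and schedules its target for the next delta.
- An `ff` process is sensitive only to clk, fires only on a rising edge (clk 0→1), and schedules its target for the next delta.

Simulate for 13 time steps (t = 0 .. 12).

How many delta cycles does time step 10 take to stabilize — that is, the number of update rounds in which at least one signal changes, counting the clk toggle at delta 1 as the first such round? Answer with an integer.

t=0 Δ0: s4=0 s1=1 s3=0 clk=0 s2=1 s0=1
  Δ1: clk:0→1
  Δ2: s4:0→1, s3:0→1, s2:1→0, s0:1→0
  Δ3: s1:1→0
  (3Δ to stable)
t=1 Δ0: s4=1 s1=0 s3=1 clk=1 s2=0 s0=0
  Δ1: clk:1→0
  (1Δ to stable)
t=2 Δ0: s4=1 s1=0 s3=1 clk=0 s2=0 s0=0
  Δ1: clk:0→1
  Δ2: s3:1→0, s0:0→1
  (2Δ to stable)
t=3 Δ0: s4=1 s1=0 s3=0 clk=1 s2=0 s0=1
  Δ1: clk:1→0
  (1Δ to stable)
t=4 Δ0: s4=1 s1=0 s3=0 clk=0 s2=0 s0=1
  Δ1: clk:0→1
  Δ2: s4:1→0, s3:0→1
  (2Δ to stable)
t=5 Δ0: s4=0 s1=0 s3=1 clk=1 s2=0 s0=1
  Δ1: clk:1→0
  (1Δ to stable)
t=6 Δ0: s4=0 s1=0 s3=1 clk=0 s2=0 s0=1
  Δ1: clk:0→1
  Δ2: s4:0→1
  Δ3: s1:0→1
  (3Δ to stable)
t=7 Δ0: s4=1 s1=1 s3=1 clk=1 s2=0 s0=1
  Δ1: clk:1→0
  (1Δ to stable)
t=8 Δ0: s4=1 s1=1 s3=1 clk=0 s2=0 s0=1
  Δ1: clk:0→1
  Δ2: s2:0→1, s0:1→0
  Δ3: s1:1→0
  (3Δ to stable)
t=9 Δ0: s4=1 s1=0 s3=1 clk=1 s2=1 s0=0
  Δ1: clk:1→0
  (1Δ to stable)
t=10 Δ0: s4=1 s1=0 s3=1 clk=0 s2=1 s0=0
  Δ1: clk:0→1
  Δ2: s3:1→0, s2:1→0, s0:0→1
  (2Δ to stable)
t=11 Δ0: s4=1 s1=0 s3=0 clk=1 s2=0 s0=1
  Δ1: clk:1→0
  (1Δ to stable)
t=12 Δ0: s4=1 s1=0 s3=0 clk=0 s2=0 s0=1
  Δ1: clk:0→1
  Δ2: s4:1→0, s3:0→1
  (2Δ to stable)

2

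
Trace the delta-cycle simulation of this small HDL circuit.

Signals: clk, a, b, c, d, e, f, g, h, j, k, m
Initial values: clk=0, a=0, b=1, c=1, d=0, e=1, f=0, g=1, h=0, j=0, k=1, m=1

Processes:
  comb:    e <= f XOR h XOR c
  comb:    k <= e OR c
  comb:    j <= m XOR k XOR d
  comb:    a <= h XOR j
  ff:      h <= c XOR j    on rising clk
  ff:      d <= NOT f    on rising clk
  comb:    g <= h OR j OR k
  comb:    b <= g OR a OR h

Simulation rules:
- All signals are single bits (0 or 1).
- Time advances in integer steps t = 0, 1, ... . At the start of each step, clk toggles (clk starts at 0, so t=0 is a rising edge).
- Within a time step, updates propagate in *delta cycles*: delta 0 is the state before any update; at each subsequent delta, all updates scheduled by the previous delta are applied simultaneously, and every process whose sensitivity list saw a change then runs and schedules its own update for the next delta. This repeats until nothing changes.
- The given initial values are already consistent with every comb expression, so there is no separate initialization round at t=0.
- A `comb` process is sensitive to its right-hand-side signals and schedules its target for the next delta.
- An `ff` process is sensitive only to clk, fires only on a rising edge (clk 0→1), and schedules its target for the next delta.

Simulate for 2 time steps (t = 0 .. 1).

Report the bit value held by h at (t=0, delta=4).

1

[bits: f,g,j,clk,k,h,c,a,b,e,d,m]
t=0: Δ0=010010101101 Δ1=010110101101 Δ2=010111101111 Δ3=011111111011 Δ4=011111101011 | 4Δ
t=1: Δ0=011111101011 Δ1=011011101011 | 1Δ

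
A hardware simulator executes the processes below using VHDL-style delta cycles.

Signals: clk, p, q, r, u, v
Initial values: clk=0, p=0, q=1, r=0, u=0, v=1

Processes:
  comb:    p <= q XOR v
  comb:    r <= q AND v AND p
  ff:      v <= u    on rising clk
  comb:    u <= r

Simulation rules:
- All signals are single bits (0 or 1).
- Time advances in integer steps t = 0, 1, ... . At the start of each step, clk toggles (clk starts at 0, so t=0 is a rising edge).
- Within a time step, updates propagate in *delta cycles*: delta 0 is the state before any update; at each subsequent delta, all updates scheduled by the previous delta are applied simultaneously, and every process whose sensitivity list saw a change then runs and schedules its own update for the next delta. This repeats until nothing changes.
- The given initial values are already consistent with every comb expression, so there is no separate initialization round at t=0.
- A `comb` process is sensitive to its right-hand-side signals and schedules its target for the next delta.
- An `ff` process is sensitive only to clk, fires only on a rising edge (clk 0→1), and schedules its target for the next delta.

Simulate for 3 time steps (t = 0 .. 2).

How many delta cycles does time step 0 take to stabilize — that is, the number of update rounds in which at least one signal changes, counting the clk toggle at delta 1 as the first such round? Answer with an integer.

3

[bits: u,v,r,p,q,clk]
t=0: Δ0=010010 Δ1=010011 Δ2=000011 Δ3=000111 | 3Δ
t=1: Δ0=000111 Δ1=000110 | 1Δ
t=2: Δ0=000110 Δ1=000111 | 1Δ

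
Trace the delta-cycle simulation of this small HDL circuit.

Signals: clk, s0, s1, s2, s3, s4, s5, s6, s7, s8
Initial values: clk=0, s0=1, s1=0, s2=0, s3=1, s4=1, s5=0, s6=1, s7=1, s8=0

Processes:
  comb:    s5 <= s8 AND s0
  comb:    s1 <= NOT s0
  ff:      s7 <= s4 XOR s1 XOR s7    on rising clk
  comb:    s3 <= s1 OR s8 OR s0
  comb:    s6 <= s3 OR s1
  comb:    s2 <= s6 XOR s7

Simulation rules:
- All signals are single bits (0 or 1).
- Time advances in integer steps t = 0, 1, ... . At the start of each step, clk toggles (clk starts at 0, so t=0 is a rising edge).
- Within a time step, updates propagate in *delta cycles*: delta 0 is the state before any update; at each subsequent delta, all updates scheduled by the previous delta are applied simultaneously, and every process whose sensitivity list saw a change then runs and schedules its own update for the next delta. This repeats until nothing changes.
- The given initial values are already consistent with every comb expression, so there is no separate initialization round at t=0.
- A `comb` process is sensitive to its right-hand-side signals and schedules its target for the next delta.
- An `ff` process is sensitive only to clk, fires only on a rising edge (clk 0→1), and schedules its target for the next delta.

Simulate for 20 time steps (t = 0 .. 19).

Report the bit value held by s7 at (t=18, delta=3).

1

[bits: s6,clk,s2,s8,s5,s1,s3,s4,s7,s0]
t=0: Δ0=1000001111 Δ1=1100001111 Δ2=1100001101 Δ3=1110001101 | 3Δ
t=1: Δ0=1110001101 Δ1=1010001101 | 1Δ
t=2: Δ0=1010001101 Δ1=1110001101 Δ2=1110001111 Δ3=1100001111 | 3Δ
t=3: Δ0=1100001111 Δ1=1000001111 | 1Δ
t=4: Δ0=1000001111 Δ1=1100001111 Δ2=1100001101 Δ3=1110001101 | 3Δ
t=5: Δ0=1110001101 Δ1=1010001101 | 1Δ
t=6: Δ0=1010001101 Δ1=1110001101 Δ2=1110001111 Δ3=1100001111 | 3Δ
t=7: Δ0=1100001111 Δ1=1000001111 | 1Δ
t=8: Δ0=1000001111 Δ1=1100001111 Δ2=1100001101 Δ3=1110001101 | 3Δ
t=9: Δ0=1110001101 Δ1=1010001101 | 1Δ
t=10: Δ0=1010001101 Δ1=1110001101 Δ2=1110001111 Δ3=1100001111 | 3Δ
t=11: Δ0=1100001111 Δ1=1000001111 | 1Δ
t=12: Δ0=1000001111 Δ1=1100001111 Δ2=1100001101 Δ3=1110001101 | 3Δ
t=13: Δ0=1110001101 Δ1=1010001101 | 1Δ
t=14: Δ0=1010001101 Δ1=1110001101 Δ2=1110001111 Δ3=1100001111 | 3Δ
t=15: Δ0=1100001111 Δ1=1000001111 | 1Δ
t=16: Δ0=1000001111 Δ1=1100001111 Δ2=1100001101 Δ3=1110001101 | 3Δ
t=17: Δ0=1110001101 Δ1=1010001101 | 1Δ
t=18: Δ0=1010001101 Δ1=1110001101 Δ2=1110001111 Δ3=1100001111 | 3Δ
t=19: Δ0=1100001111 Δ1=1000001111 | 1Δ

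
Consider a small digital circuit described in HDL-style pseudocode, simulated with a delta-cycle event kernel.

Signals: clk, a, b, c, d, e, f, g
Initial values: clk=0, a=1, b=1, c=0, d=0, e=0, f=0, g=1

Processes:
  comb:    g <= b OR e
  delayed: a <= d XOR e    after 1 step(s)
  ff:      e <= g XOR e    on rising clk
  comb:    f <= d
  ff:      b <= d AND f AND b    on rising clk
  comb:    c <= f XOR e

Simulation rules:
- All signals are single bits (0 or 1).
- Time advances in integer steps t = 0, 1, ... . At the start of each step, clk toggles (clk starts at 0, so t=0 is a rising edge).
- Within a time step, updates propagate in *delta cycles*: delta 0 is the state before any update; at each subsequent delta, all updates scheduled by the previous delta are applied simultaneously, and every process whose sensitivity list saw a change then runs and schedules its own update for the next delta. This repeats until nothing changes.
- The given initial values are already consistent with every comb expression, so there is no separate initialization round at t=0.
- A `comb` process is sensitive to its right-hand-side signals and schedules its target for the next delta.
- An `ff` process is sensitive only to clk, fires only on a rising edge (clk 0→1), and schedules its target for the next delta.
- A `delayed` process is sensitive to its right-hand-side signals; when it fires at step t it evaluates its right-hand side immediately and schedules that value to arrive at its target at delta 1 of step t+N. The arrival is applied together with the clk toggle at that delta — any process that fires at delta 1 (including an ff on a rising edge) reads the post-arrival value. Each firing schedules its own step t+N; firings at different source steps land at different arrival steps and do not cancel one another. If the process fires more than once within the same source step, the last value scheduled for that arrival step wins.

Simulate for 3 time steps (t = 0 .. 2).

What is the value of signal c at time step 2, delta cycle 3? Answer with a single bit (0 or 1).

t0.Δ0 d=0 a=1 clk=0 b=1 e=0 f=0 g=1 c=0
t0.Δ1 d=0 a=1 clk=1 b=1 e=0 f=0 g=1 c=0
t0.Δ2 d=0 a=1 clk=1 b=0 e=1 f=0 g=1 c=0
t0.Δ3 d=0 a=1 clk=1 b=0 e=1 f=0 g=1 c=1
t1.Δ0 d=0 a=1 clk=1 b=0 e=1 f=0 g=1 c=1
t1.Δ1 d=0 a=1 clk=0 b=0 e=1 f=0 g=1 c=1
t2.Δ0 d=0 a=1 clk=0 b=0 e=1 f=0 g=1 c=1
t2.Δ1 d=0 a=1 clk=1 b=0 e=1 f=0 g=1 c=1
t2.Δ2 d=0 a=1 clk=1 b=0 e=0 f=0 g=1 c=1
t2.Δ3 d=0 a=1 clk=1 b=0 e=0 f=0 g=0 c=0

0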